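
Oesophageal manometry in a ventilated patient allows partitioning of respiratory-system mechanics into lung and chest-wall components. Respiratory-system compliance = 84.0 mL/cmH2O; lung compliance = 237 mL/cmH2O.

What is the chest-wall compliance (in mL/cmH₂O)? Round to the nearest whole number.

130

1/Ccw = 1/Crs − 1/CL.
1/Ccw = 1/84.0 − 1/237 = 0.007685.
Ccw = 130.12 mL/cmH2O.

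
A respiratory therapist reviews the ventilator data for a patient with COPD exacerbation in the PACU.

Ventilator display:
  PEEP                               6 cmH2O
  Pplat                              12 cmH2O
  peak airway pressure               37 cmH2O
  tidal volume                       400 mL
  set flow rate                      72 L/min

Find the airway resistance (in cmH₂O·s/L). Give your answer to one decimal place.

Flow: 72 L/min ÷ 60 = 1.2 L/s.
Raw = (PIP − Pplat) / flow = (37 − 12) / 1.2 = 25.0 / 1.2 = 20.833 cmH2O·s/L.

20.8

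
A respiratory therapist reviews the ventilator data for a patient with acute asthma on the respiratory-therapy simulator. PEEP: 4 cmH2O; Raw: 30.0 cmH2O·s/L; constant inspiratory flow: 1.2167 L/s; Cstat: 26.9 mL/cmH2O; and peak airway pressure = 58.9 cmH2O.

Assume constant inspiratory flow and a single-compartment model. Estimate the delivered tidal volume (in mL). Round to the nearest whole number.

495

Equation of motion (constant flow): PIP = Vt/C + R·V̇ + PEEP.
Vt/C = PIP − R·V̇ − PEEP = 58.9 − 36.501 − 4 = 18.399 cmH2O.
Vt = C × 18.399 = 26.9 × 18.399 = 494.93 mL.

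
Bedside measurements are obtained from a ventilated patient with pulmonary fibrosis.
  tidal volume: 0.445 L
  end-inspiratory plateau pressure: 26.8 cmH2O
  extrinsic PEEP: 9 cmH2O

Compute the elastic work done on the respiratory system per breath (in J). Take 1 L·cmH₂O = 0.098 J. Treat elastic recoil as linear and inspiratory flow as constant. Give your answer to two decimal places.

Elastic work ≈ ½ × (Pplat − PEEP) × Vt = 0.5 × (26.8 − 9) × 0.445 L = 0.5 × 17.8 × 0.445 = 3.961 L·cmH2O.
× 0.098 J/(L·cmH2O) → 0.3882 J.

0.39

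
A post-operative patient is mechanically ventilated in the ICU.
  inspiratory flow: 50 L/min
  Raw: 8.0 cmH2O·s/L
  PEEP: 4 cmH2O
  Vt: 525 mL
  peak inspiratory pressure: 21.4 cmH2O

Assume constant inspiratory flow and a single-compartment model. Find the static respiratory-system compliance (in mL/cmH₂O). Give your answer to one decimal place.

48.9

Flow: 50 L/min ÷ 60 = 0.8333 L/s.
Equation of motion (constant flow): PIP = Vt/C + R·V̇ + PEEP.
Vt/C = PIP − R·V̇ − PEEP = 21.4 − 8.0×0.8333 − 4 = 21.4 − 6.666 − 4 = 10.734 cmH2O.
C = Vt / 10.734 = 525 / 10.734 = 48.91 mL/cmH2O.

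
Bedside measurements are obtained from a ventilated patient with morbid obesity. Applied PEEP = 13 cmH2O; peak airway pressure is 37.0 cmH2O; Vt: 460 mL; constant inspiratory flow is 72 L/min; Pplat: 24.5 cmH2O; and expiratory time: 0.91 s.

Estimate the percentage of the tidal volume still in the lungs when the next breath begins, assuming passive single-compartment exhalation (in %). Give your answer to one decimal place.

Flow: 72 L/min ÷ 60 = 1.2 L/s.
R = (PIP − Pplat)/V̇ = (37.0 − 24.5) / 1.2 = 12.5/1.2 = 10.417 cmH2O·s/L.
C = Vt/(Pplat − PEEP) = 460.0 / (24.5 − 13) = 460.0/11.5 = 40.0 mL/cmH2O.
τ = R × C = 10.417 × 0.04 L/cmH2O = 0.4167 s.
Fraction remaining at end-expiration = e^(−Te/τ) = e^(−0.91/0.4167) = 0.1126 → 11.26%.

11.3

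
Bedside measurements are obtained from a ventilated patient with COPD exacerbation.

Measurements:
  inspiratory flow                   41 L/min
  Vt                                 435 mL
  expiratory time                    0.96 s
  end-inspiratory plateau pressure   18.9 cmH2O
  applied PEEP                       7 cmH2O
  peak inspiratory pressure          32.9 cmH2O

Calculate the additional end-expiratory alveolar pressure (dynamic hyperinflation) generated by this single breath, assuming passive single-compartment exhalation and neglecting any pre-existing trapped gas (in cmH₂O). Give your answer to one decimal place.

Flow: 41 L/min ÷ 60 = 0.6833 L/s.
R = (PIP − Pplat)/V̇ = (32.9 − 18.9) / 0.6833 = 14.0/0.6833 = 20.489 cmH2O·s/L.
C = Vt/(Pplat − PEEP) = 435.0 / (18.9 − 7) = 435.0/11.9 = 36.555 mL/cmH2O.
τ = R × C = 20.489 × 0.03656 L/cmH2O = 0.7491 s.
Fraction remaining = e^(−Te/τ) = e^(−0.96/0.7491) = 0.2776; trapped volume = 435.0 × 0.2776 = 120.76 mL.
Additional alveolar pressure from trapping ≈ V_trapped / C = 120.76 / 36.555 = 3.304 cmH2O.

3.3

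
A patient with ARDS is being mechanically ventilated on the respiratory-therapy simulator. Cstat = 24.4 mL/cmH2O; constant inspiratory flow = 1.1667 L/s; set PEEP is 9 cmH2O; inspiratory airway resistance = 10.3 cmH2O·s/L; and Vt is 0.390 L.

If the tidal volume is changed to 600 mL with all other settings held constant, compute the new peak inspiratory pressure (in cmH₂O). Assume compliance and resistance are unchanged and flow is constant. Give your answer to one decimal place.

45.6

PIP = Vt/C + R·V̇ + PEEP (constant-flow equation of motion).
Only the elastic term changes: ΔPIP = ΔVt / C = (600 − 390) / 24.4 = 8.607 cmH2O.
Original PIP = 390/24.4 + 10.3×1.1667 + 9 = 37.001 cmH2O; new PIP = 37.001 + (8.607) = 45.608 cmH2O.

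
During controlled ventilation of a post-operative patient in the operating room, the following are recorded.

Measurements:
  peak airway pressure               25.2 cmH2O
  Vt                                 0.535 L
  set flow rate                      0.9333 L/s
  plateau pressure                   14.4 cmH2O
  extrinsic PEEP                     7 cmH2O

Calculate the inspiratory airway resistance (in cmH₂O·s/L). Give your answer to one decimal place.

11.6

Raw = (PIP − Pplat) / flow = (25.2 − 14.4) / 0.9333 = 10.8 / 0.9333 = 11.572 cmH2O·s/L.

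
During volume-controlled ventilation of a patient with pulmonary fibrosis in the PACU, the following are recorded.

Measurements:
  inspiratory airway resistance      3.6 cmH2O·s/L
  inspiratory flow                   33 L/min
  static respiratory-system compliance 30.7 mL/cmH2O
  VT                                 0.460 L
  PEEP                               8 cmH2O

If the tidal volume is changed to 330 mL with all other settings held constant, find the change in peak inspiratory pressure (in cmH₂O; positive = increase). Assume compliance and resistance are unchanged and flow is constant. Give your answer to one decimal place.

-4.2

PIP = Vt/C + R·V̇ + PEEP (constant-flow equation of motion).
Only the elastic term changes: ΔPIP = ΔVt / C = (330 − 460) / 30.7 = -4.235 cmH2O.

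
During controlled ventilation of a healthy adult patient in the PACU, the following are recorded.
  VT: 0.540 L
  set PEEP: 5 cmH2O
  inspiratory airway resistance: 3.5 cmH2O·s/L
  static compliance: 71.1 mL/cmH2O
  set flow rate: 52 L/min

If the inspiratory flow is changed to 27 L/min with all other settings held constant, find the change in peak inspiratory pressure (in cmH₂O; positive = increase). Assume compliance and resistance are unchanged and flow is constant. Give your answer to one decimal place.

-1.5

Flow: 52 L/min ÷ 60 = 0.8667 L/s.
New flow: 27 L/min ÷ 60 = 0.45 L/s.
PIP = Vt/C + R·V̇ + PEEP (constant-flow equation of motion).
Only the resistive term changes: ΔPIP = R × ΔV̇ = 3.5 × (0.45 − 0.8667) = 3.5 × -0.4167 = -1.458 cmH2O.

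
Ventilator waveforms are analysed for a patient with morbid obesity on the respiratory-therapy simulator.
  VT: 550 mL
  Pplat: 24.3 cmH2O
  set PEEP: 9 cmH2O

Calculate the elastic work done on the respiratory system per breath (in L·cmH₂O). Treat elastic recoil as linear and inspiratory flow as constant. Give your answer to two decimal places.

4.21

Elastic work ≈ ½ × (Pplat − PEEP) × Vt = 0.5 × (24.3 − 9) × 0.550 L = 0.5 × 15.3 × 0.550 = 4.208 L·cmH2O.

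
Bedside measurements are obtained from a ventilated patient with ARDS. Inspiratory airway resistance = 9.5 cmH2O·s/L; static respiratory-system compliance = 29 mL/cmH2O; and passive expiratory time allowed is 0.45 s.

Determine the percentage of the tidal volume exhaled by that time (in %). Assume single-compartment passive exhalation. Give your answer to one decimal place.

80.5

τ = R × C = 9.5 × 29 mL/cmH2O = 9.5 × 0.029 L/cmH2O = 0.2755 s.
Passive exhalation: V(t)/V₀ = e^(−t/τ) = e^(−0.45/0.2755) = 0.1953.
Fraction exhaled = 1 − 0.1953 = 0.8047 → 80.47%.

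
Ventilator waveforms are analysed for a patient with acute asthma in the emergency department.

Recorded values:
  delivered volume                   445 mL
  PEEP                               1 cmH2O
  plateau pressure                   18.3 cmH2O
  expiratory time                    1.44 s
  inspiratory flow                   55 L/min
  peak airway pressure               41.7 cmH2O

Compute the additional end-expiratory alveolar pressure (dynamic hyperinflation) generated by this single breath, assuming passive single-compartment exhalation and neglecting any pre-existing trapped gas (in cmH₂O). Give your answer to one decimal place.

Flow: 55 L/min ÷ 60 = 0.9167 L/s.
R = (PIP − Pplat)/V̇ = (41.7 − 18.3) / 0.9167 = 23.4/0.9167 = 25.526 cmH2O·s/L.
C = Vt/(Pplat − PEEP) = 445.0 / (18.3 − 1) = 445.0/17.3 = 25.723 mL/cmH2O.
τ = R × C = 25.526 × 0.02572 L/cmH2O = 0.6565 s.
Fraction remaining = e^(−Te/τ) = e^(−1.44/0.6565) = 0.1115; trapped volume = 445.0 × 0.1115 = 49.618 mL.
Additional alveolar pressure from trapping ≈ V_trapped / C = 49.618 / 25.723 = 1.929 cmH2O.

1.9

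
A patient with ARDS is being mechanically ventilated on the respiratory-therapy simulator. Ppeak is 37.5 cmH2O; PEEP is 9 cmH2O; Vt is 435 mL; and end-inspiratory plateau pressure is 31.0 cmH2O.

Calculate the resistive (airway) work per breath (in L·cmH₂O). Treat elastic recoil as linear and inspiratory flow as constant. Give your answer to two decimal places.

With constant inspiratory flow the resistive pressure is constant at PIP − Pplat = 37.5 − 31.0 = 6.5 cmH2O, so resistive work = 6.5 × 0.435 = 2.828 L·cmH2O.

2.83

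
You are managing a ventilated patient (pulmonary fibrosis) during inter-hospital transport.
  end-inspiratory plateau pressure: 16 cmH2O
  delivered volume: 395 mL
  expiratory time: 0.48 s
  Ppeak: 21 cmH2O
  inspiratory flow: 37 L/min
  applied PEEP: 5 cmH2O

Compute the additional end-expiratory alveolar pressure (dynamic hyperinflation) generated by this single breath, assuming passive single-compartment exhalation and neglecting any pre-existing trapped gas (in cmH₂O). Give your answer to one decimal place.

Flow: 37 L/min ÷ 60 = 0.6167 L/s.
R = (PIP − Pplat)/V̇ = (21 − 16) / 0.6167 = 5.0/0.6167 = 8.108 cmH2O·s/L.
C = Vt/(Pplat − PEEP) = 395.0 / (16 − 5) = 395.0/11.0 = 35.909 mL/cmH2O.
τ = R × C = 8.108 × 0.03591 L/cmH2O = 0.2912 s.
Fraction remaining = e^(−Te/τ) = e^(−0.48/0.2912) = 0.1924; trapped volume = 395.0 × 0.1924 = 75.998 mL.
Additional alveolar pressure from trapping ≈ V_trapped / C = 75.998 / 35.909 = 2.116 cmH2O.

2.1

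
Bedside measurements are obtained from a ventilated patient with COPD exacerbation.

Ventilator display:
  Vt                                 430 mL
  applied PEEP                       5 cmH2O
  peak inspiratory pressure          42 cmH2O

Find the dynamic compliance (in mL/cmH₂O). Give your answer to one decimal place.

11.6

Dynamic compliance = Vt / (PIP − PEEP) = 430 / (42 − 5) = 430 / 37.0 = 11.622 mL/cmH2O.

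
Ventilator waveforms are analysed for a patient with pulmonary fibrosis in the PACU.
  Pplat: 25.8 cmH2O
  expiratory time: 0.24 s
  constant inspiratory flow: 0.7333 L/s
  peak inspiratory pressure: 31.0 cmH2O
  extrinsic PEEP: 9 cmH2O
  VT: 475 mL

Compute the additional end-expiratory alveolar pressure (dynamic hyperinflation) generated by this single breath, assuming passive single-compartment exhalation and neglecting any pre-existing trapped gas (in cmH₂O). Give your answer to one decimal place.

R = (PIP − Pplat)/V̇ = (31.0 − 25.8) / 0.7333 = 5.2/0.7333 = 7.091 cmH2O·s/L.
C = Vt/(Pplat − PEEP) = 475.0 / (25.8 − 9) = 475.0/16.8 = 28.274 mL/cmH2O.
τ = R × C = 7.091 × 0.02827 L/cmH2O = 0.2005 s.
Fraction remaining = e^(−Te/τ) = e^(−0.24/0.2005) = 0.3021; trapped volume = 475.0 × 0.3021 = 143.5 mL.
Additional alveolar pressure from trapping ≈ V_trapped / C = 143.5 / 28.274 = 5.075 cmH2O.

5.1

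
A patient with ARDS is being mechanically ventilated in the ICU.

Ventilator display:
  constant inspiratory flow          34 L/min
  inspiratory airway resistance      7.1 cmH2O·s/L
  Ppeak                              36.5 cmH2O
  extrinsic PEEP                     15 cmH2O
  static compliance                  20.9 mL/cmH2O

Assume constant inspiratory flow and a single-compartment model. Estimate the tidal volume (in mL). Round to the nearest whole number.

Flow: 34 L/min ÷ 60 = 0.5667 L/s.
Equation of motion (constant flow): PIP = Vt/C + R·V̇ + PEEP.
Vt/C = PIP − R·V̇ − PEEP = 36.5 − 4.024 − 15 = 17.476 cmH2O.
Vt = C × 17.476 = 20.9 × 17.476 = 365.25 mL.

365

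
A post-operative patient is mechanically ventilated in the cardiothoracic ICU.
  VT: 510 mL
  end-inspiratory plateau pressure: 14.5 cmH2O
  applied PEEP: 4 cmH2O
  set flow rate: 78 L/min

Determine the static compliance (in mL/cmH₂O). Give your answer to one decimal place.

48.6

Cstat = Vt / (Pplat − PEEP) = 510 / (14.5 − 4) = 510 / 10.5 = 48.571 mL/cmH2O.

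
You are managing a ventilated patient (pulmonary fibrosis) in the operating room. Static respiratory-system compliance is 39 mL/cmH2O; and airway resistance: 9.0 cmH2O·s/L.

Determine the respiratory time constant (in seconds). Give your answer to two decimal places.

τ = R × C = 9.0 × 39 mL/cmH2O = 9.0 × 0.039 L/cmH2O = 0.351 s.

0.35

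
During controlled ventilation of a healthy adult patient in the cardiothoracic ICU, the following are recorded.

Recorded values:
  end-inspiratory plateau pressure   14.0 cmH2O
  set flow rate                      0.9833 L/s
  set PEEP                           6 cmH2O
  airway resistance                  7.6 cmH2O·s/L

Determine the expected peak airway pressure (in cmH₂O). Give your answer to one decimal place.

PIP = Pplat + Raw × flow = 14.0 + 7.6 × 0.9833 = 14.0 + 7.473 = 21.473 cmH2O.

21.5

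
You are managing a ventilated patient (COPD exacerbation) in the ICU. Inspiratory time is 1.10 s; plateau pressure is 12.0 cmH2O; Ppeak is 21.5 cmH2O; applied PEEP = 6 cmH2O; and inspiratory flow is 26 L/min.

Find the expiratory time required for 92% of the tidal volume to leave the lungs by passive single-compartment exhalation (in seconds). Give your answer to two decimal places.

Flow: 26 L/min ÷ 60 = 0.4333 L/s.
Vt = flow × Ti = 0.4333 L/s × 1.10 s × 1000 mL/L = 476.63 mL.
R = (PIP − Pplat)/V̇ = (21.5 − 12.0) / 0.4333 = 9.5/0.4333 = 21.925 cmH2O·s/L.
C = Vt/(Pplat − PEEP) = 476.63 / (12.0 − 6) = 476.63/6.0 = 79.438 mL/cmH2O.
τ = R × C = 21.925 × 0.07944 L/cmH2O = 1.742 s.
t = −τ·ln(1 − 0.92) = −1.742·ln(0.08) = 4.4 s.

4.40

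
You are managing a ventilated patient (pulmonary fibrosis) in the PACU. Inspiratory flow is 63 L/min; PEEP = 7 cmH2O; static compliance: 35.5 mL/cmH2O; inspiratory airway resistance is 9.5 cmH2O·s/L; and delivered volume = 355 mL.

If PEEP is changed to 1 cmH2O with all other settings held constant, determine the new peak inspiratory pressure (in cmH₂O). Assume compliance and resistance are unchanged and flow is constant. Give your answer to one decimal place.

21.0

Flow: 63 L/min ÷ 60 = 1.05 L/s.
PIP = Vt/C + R·V̇ + PEEP (constant-flow equation of motion).
Only the baseline term changes: ΔPIP = ΔPEEP = 1 − 7 = -6.0 cmH2O.
Original PIP = 355/35.5 + 9.5×1.05 + 7 = 26.975 cmH2O; new PIP = 26.975 + (-6.0) = 20.975 cmH2O.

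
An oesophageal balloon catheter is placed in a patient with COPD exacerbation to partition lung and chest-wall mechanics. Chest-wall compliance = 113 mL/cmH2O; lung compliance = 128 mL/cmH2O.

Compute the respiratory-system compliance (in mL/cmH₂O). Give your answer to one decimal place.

60.0

Lung and chest wall are elastances in series: 1/Crs = 1/CL + 1/Ccw.
1/Crs = 1/128 + 1/113 = 0.01666.
Crs = 60.024 mL/cmH2O.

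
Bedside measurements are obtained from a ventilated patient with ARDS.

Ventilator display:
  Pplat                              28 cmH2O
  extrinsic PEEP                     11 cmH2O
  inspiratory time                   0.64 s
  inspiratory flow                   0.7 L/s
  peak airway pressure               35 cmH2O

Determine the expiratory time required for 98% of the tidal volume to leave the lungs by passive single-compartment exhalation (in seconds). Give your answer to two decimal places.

Vt = flow × Ti = 0.7 L/s × 0.64 s × 1000 mL/L = 448.0 mL.
R = (PIP − Pplat)/V̇ = (35 − 28) / 0.7 = 7.0/0.7 = 10.0 cmH2O·s/L.
C = Vt/(Pplat − PEEP) = 448.0 / (28 − 11) = 448.0/17.0 = 26.353 mL/cmH2O.
τ = R × C = 10.0 × 0.02635 L/cmH2O = 0.2635 s.
t = −τ·ln(1 − 0.98) = −0.2635·ln(0.02) = 1.031 s.

1.03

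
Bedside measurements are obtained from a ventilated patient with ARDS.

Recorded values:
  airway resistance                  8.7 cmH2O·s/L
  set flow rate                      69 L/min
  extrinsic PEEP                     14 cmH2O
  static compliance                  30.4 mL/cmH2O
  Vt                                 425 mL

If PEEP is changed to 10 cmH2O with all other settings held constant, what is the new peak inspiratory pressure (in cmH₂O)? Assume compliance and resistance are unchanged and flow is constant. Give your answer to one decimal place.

Flow: 69 L/min ÷ 60 = 1.15 L/s.
PIP = Vt/C + R·V̇ + PEEP (constant-flow equation of motion).
Only the baseline term changes: ΔPIP = ΔPEEP = 10 − 14 = -4.0 cmH2O.
Original PIP = 425/30.4 + 8.7×1.15 + 14 = 37.985 cmH2O; new PIP = 37.985 + (-4.0) = 33.985 cmH2O.

34.0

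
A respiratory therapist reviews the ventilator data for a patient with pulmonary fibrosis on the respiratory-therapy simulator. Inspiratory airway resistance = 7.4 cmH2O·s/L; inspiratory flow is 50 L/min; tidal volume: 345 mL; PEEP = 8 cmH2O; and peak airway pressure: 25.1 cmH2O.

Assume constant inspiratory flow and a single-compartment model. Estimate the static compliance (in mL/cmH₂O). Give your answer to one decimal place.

Flow: 50 L/min ÷ 60 = 0.8333 L/s.
Equation of motion (constant flow): PIP = Vt/C + R·V̇ + PEEP.
Vt/C = PIP − R·V̇ − PEEP = 25.1 − 7.4×0.8333 − 8 = 25.1 − 6.166 − 8 = 10.934 cmH2O.
C = Vt / 10.934 = 345 / 10.934 = 31.553 mL/cmH2O.

31.6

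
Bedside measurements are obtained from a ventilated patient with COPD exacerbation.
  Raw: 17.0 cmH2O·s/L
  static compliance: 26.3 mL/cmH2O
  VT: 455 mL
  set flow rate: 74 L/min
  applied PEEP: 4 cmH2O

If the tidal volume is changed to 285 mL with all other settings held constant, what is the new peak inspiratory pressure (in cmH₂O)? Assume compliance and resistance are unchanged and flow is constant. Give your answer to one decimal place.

35.8

Flow: 74 L/min ÷ 60 = 1.2333 L/s.
PIP = Vt/C + R·V̇ + PEEP (constant-flow equation of motion).
Only the elastic term changes: ΔPIP = ΔVt / C = (285 − 455) / 26.3 = -6.464 cmH2O.
Original PIP = 455/26.3 + 17.0×1.2333 + 4 = 42.266 cmH2O; new PIP = 42.266 + (-6.464) = 35.802 cmH2O.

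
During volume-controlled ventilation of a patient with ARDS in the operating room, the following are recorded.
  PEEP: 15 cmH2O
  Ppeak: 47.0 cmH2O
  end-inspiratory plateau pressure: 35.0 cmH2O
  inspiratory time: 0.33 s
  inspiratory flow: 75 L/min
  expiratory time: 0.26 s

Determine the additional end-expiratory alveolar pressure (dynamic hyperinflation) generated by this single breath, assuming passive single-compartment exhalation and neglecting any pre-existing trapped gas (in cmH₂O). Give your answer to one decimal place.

5.4

Flow: 75 L/min ÷ 60 = 1.25 L/s.
Vt = flow × Ti = 1.25 L/s × 0.33 s × 1000 mL/L = 412.5 mL.
R = (PIP − Pplat)/V̇ = (47.0 − 35.0) / 1.25 = 12.0/1.25 = 9.6 cmH2O·s/L.
C = Vt/(Pplat − PEEP) = 412.5 / (35.0 − 15) = 412.5/20.0 = 20.625 mL/cmH2O.
τ = R × C = 9.6 × 0.02063 L/cmH2O = 0.198 s.
Fraction remaining = e^(−Te/τ) = e^(−0.26/0.198) = 0.269; trapped volume = 412.5 × 0.269 = 110.96 mL.
Additional alveolar pressure from trapping ≈ V_trapped / C = 110.96 / 20.625 = 5.38 cmH2O.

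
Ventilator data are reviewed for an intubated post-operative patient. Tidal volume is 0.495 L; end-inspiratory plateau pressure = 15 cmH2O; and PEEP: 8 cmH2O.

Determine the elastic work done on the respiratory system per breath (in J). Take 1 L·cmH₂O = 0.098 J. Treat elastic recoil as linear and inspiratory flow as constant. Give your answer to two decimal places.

0.17

Elastic work ≈ ½ × (Pplat − PEEP) × Vt = 0.5 × (15 − 8) × 0.495 L = 0.5 × 7.0 × 0.495 = 1.733 L·cmH2O.
× 0.098 J/(L·cmH2O) → 0.1698 J.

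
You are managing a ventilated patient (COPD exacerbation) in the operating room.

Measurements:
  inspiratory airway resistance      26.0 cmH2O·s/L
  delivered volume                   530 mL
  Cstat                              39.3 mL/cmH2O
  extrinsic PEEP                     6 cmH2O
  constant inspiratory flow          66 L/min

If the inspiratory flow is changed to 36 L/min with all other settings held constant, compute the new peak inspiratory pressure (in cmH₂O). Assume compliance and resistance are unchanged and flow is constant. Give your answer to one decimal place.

35.1

Flow: 66 L/min ÷ 60 = 1.1 L/s.
New flow: 36 L/min ÷ 60 = 0.6 L/s.
PIP = Vt/C + R·V̇ + PEEP (constant-flow equation of motion).
Only the resistive term changes: ΔPIP = R × ΔV̇ = 26.0 × (0.6 − 1.1) = 26.0 × -0.5 = -13.0 cmH2O.
Original PIP = 530/39.3 + 26.0×1.1 + 6 = 48.086 cmH2O; new PIP = 48.086 + (-13.0) = 35.086 cmH2O.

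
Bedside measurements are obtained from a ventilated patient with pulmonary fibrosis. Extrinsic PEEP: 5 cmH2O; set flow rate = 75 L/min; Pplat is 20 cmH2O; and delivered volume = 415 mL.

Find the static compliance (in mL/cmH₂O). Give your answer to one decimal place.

Cstat = Vt / (Pplat − PEEP) = 415 / (20 − 5) = 415 / 15.0 = 27.667 mL/cmH2O.

27.7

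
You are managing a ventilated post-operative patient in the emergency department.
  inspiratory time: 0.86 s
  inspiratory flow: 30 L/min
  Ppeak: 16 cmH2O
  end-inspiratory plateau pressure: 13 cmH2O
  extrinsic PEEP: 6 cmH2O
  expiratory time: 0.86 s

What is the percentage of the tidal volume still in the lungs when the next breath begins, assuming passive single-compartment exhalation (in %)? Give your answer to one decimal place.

9.7

Flow: 30 L/min ÷ 60 = 0.5 L/s.
Vt = flow × Ti = 0.5 L/s × 0.86 s × 1000 mL/L = 430.0 mL.
R = (PIP − Pplat)/V̇ = (16 − 13) / 0.5 = 3.0/0.5 = 6.0 cmH2O·s/L.
C = Vt/(Pplat − PEEP) = 430.0 / (13 − 6) = 430.0/7.0 = 61.429 mL/cmH2O.
τ = R × C = 6.0 × 0.06143 L/cmH2O = 0.3686 s.
Fraction remaining at end-expiration = e^(−Te/τ) = e^(−0.86/0.3686) = 0.09699 → 9.699%.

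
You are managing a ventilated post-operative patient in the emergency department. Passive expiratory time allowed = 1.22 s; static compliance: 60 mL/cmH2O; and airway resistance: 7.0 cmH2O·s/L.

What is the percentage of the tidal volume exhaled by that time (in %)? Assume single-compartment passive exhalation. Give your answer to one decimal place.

τ = R × C = 7.0 × 60 mL/cmH2O = 7.0 × 0.060 L/cmH2O = 0.42 s.
Passive exhalation: V(t)/V₀ = e^(−t/τ) = e^(−1.22/0.42) = 0.05476.
Fraction exhaled = 1 − 0.05476 = 0.9452 → 94.52%.

94.5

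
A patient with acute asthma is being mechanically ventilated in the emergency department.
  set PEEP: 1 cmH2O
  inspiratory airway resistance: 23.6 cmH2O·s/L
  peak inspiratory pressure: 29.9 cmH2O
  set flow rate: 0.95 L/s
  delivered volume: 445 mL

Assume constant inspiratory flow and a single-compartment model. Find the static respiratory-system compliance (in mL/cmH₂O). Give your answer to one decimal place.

68.7

Equation of motion (constant flow): PIP = Vt/C + R·V̇ + PEEP.
Vt/C = PIP − R·V̇ − PEEP = 29.9 − 23.6×0.95 − 1 = 29.9 − 22.42 − 1 = 6.48 cmH2O.
C = Vt / 6.48 = 445 / 6.48 = 68.673 mL/cmH2O.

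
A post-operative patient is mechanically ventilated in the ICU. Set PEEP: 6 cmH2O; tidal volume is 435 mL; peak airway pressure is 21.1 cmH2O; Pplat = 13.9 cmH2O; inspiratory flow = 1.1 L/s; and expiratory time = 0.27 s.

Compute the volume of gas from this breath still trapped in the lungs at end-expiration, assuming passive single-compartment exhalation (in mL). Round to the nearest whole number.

206

R = (PIP − Pplat)/V̇ = (21.1 − 13.9) / 1.1 = 7.2/1.1 = 6.545 cmH2O·s/L.
C = Vt/(Pplat − PEEP) = 435.0 / (13.9 − 6) = 435.0/7.9 = 55.063 mL/cmH2O.
τ = R × C = 6.545 × 0.05506 L/cmH2O = 0.3604 s.
Fraction remaining = e^(−Te/τ) = e^(−0.27/0.3604) = 0.4728.
Trapped volume = 435.0 × 0.4728 = 205.67 mL.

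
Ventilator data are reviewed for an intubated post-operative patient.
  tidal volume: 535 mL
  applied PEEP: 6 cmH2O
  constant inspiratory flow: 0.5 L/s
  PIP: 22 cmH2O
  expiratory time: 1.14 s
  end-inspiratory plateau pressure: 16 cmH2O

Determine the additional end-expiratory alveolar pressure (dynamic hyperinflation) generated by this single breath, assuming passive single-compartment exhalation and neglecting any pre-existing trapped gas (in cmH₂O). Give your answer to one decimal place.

R = (PIP − Pplat)/V̇ = (22 − 16) / 0.5 = 6.0/0.5 = 12.0 cmH2O·s/L.
C = Vt/(Pplat − PEEP) = 535.0 / (16 − 6) = 535.0/10.0 = 53.5 mL/cmH2O.
τ = R × C = 12.0 × 0.0535 L/cmH2O = 0.642 s.
Fraction remaining = e^(−Te/τ) = e^(−1.14/0.642) = 0.1694; trapped volume = 535.0 × 0.1694 = 90.629 mL.
Additional alveolar pressure from trapping ≈ V_trapped / C = 90.629 / 53.5 = 1.694 cmH2O.

1.7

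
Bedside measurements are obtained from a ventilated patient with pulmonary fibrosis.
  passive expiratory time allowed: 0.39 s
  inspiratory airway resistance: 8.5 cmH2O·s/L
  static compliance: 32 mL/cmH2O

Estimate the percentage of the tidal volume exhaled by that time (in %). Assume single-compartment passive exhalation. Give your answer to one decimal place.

76.2

τ = R × C = 8.5 × 32 mL/cmH2O = 8.5 × 0.032 L/cmH2O = 0.272 s.
Passive exhalation: V(t)/V₀ = e^(−t/τ) = e^(−0.39/0.272) = 0.2384.
Fraction exhaled = 1 − 0.2384 = 0.7616 → 76.16%.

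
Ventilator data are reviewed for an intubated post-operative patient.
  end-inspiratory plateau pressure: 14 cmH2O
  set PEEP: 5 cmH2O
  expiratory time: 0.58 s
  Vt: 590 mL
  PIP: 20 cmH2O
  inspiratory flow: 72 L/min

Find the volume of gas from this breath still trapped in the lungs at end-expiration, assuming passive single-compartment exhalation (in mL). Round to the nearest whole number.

101

Flow: 72 L/min ÷ 60 = 1.2 L/s.
R = (PIP − Pplat)/V̇ = (20 − 14) / 1.2 = 6.0/1.2 = 5.0 cmH2O·s/L.
C = Vt/(Pplat − PEEP) = 590.0 / (14 − 5) = 590.0/9.0 = 65.556 mL/cmH2O.
τ = R × C = 5.0 × 0.06556 L/cmH2O = 0.3278 s.
Fraction remaining = e^(−Te/τ) = e^(−0.58/0.3278) = 0.1704.
Trapped volume = 590.0 × 0.1704 = 100.54 mL.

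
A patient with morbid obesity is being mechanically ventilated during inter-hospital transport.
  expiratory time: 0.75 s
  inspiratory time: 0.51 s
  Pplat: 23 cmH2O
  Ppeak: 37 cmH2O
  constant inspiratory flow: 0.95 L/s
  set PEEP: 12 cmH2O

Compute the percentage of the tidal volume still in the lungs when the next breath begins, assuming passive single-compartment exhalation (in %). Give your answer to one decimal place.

31.5

Vt = flow × Ti = 0.95 L/s × 0.51 s × 1000 mL/L = 484.5 mL.
R = (PIP − Pplat)/V̇ = (37 − 23) / 0.95 = 14.0/0.95 = 14.737 cmH2O·s/L.
C = Vt/(Pplat − PEEP) = 484.5 / (23 − 12) = 484.5/11.0 = 44.045 mL/cmH2O.
τ = R × C = 14.737 × 0.04405 L/cmH2O = 0.6492 s.
Fraction remaining at end-expiration = e^(−Te/τ) = e^(−0.75/0.6492) = 0.315 → 31.5%.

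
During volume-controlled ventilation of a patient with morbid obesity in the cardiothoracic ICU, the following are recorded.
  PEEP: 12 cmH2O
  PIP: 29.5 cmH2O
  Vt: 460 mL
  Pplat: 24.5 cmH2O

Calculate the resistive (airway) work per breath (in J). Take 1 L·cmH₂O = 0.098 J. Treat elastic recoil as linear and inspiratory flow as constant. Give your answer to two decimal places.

0.23

With constant inspiratory flow the resistive pressure is constant at PIP − Pplat = 29.5 − 24.5 = 5.0 cmH2O, so resistive work = 5.0 × 0.460 = 2.3 L·cmH2O.
× 0.098 J/(L·cmH2O) → 0.2254 J.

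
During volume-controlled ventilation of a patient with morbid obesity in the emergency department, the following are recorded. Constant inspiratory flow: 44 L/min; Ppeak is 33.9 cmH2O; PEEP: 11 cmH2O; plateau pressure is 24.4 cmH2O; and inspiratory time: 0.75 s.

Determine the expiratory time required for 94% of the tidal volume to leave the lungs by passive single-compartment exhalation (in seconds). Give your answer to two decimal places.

1.50

Flow: 44 L/min ÷ 60 = 0.7333 L/s.
Vt = flow × Ti = 0.7333 L/s × 0.75 s × 1000 mL/L = 549.98 mL.
R = (PIP − Pplat)/V̇ = (33.9 − 24.4) / 0.7333 = 9.5/0.7333 = 12.955 cmH2O·s/L.
C = Vt/(Pplat − PEEP) = 549.98 / (24.4 − 11) = 549.98/13.4 = 41.043 mL/cmH2O.
τ = R × C = 12.955 × 0.04104 L/cmH2O = 0.5317 s.
t = −τ·ln(1 − 0.94) = −0.5317·ln(0.06) = 1.496 s.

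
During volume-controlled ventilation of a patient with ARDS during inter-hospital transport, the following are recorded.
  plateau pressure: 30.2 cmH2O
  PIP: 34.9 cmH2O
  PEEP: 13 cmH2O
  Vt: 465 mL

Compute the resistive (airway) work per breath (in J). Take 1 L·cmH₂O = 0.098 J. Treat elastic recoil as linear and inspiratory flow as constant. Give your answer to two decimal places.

0.21

With constant inspiratory flow the resistive pressure is constant at PIP − Pplat = 34.9 − 30.2 = 4.7 cmH2O, so resistive work = 4.7 × 0.465 = 2.186 L·cmH2O.
× 0.098 J/(L·cmH2O) → 0.2142 J.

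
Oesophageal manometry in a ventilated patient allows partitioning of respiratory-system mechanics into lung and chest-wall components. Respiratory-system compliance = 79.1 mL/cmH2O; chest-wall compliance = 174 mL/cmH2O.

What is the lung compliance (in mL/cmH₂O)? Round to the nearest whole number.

1/CL = 1/Crs − 1/Ccw.
1/CL = 1/79.1 − 1/174 = 0.006895.
CL = 145.03 mL/cmH2O.

145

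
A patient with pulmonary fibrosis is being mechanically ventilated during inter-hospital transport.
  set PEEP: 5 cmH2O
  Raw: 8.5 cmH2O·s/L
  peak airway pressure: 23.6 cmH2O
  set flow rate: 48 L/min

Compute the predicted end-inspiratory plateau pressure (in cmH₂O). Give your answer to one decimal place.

Flow: 48 L/min ÷ 60 = 0.8 L/s.
Pplat = PIP − Raw × flow = 23.6 − 8.5 × 0.8 = 23.6 − 6.8 = 16.8 cmH2O.

16.8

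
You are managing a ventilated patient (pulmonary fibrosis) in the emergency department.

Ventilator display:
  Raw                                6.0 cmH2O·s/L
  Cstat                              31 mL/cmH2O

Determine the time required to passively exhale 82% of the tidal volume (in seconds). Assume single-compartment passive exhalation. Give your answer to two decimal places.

τ = R × C = 6.0 × 31 mL/cmH2O = 6.0 × 0.031 L/cmH2O = 0.186 s.
Exhaled fraction f = 1 − e^(−t/τ) → t = −τ·ln(1 − f) = −0.186·ln(0.18) = 0.319 s.

0.32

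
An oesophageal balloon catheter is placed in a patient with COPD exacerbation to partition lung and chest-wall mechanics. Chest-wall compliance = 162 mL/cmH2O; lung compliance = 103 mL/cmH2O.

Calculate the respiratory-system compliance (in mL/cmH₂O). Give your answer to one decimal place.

Lung and chest wall are elastances in series: 1/Crs = 1/CL + 1/Ccw.
1/Crs = 1/103 + 1/162 = 0.01588.
Crs = 62.972 mL/cmH2O.

63.0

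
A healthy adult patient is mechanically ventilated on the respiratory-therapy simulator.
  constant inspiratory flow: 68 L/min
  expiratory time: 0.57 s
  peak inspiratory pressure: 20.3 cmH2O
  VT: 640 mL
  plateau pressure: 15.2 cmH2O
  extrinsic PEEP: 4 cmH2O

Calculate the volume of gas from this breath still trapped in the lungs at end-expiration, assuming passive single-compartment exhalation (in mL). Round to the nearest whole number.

70

Flow: 68 L/min ÷ 60 = 1.1333 L/s.
R = (PIP − Pplat)/V̇ = (20.3 − 15.2) / 1.1333 = 5.1/1.1333 = 4.5 cmH2O·s/L.
C = Vt/(Pplat − PEEP) = 640.0 / (15.2 − 4) = 640.0/11.2 = 57.143 mL/cmH2O.
τ = R × C = 4.5 × 0.05714 L/cmH2O = 0.2571 s.
Fraction remaining = e^(−Te/τ) = e^(−0.57/0.2571) = 0.1089.
Trapped volume = 640.0 × 0.1089 = 69.696 mL.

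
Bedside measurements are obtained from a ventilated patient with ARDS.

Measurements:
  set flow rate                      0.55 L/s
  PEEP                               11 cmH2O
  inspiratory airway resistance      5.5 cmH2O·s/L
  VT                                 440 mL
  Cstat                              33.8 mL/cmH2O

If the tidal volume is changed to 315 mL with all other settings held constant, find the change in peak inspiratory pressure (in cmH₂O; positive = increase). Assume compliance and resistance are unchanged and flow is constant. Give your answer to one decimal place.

PIP = Vt/C + R·V̇ + PEEP (constant-flow equation of motion).
Only the elastic term changes: ΔPIP = ΔVt / C = (315 − 440) / 33.8 = -3.698 cmH2O.

-3.7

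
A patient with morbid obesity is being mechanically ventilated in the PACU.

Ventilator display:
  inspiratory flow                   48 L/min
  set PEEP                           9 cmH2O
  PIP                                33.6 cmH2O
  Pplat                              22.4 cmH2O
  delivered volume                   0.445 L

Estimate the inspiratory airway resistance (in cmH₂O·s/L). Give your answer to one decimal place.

Flow: 48 L/min ÷ 60 = 0.8 L/s.
Raw = (PIP − Pplat) / flow = (33.6 − 22.4) / 0.8 = 11.2 / 0.8 = 14.0 cmH2O·s/L.

14.0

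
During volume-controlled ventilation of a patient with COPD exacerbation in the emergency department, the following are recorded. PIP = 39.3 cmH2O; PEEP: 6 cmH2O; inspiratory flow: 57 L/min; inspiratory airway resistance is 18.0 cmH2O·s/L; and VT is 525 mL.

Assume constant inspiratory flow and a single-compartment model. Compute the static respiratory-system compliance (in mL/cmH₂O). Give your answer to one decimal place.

Flow: 57 L/min ÷ 60 = 0.95 L/s.
Equation of motion (constant flow): PIP = Vt/C + R·V̇ + PEEP.
Vt/C = PIP − R·V̇ − PEEP = 39.3 − 18.0×0.95 − 6 = 39.3 − 17.1 − 6 = 16.2 cmH2O.
C = Vt / 16.2 = 525 / 16.2 = 32.407 mL/cmH2O.

32.4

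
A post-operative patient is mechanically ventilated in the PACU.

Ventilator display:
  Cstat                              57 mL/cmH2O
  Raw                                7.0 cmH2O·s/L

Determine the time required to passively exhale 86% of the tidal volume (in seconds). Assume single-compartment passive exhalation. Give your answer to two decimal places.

τ = R × C = 7.0 × 57 mL/cmH2O = 7.0 × 0.057 L/cmH2O = 0.399 s.
Exhaled fraction f = 1 − e^(−t/τ) → t = −τ·ln(1 − f) = −0.399·ln(0.14) = 0.7845 s.

0.78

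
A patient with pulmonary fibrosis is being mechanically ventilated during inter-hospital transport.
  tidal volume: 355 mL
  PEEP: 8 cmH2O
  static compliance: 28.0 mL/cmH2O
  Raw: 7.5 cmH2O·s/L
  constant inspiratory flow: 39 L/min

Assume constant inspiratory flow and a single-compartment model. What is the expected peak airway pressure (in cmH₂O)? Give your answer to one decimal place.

25.6

Flow: 39 L/min ÷ 60 = 0.65 L/s.
Equation of motion (constant flow): PIP = Vt/C + R·V̇ + PEEP.
PIP = 355/28.0 + 7.5×0.65 + 8 = 12.679 + 4.875 + 8 = 25.554 cmH2O.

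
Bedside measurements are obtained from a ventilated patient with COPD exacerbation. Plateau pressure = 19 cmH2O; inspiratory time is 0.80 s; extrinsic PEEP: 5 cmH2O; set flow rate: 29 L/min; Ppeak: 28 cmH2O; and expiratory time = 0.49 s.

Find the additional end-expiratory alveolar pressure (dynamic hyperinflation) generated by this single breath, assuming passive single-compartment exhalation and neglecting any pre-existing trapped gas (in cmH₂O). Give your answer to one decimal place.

Flow: 29 L/min ÷ 60 = 0.4833 L/s.
Vt = flow × Ti = 0.4833 L/s × 0.80 s × 1000 mL/L = 386.64 mL.
R = (PIP − Pplat)/V̇ = (28 − 19) / 0.4833 = 9.0/0.4833 = 18.622 cmH2O·s/L.
C = Vt/(Pplat − PEEP) = 386.64 / (19 − 5) = 386.64/14.0 = 27.617 mL/cmH2O.
τ = R × C = 18.622 × 0.02762 L/cmH2O = 0.5143 s.
Fraction remaining = e^(−Te/τ) = e^(−0.49/0.5143) = 0.3857; trapped volume = 386.64 × 0.3857 = 149.13 mL.
Additional alveolar pressure from trapping ≈ V_trapped / C = 149.13 / 27.617 = 5.4 cmH2O.

5.4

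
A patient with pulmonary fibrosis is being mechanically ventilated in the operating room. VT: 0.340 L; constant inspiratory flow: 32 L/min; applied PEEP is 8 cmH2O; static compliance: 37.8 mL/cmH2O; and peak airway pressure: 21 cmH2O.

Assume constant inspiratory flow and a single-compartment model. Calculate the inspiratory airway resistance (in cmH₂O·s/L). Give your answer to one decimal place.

7.5

Flow: 32 L/min ÷ 60 = 0.5333 L/s.
Equation of motion (constant flow): PIP = Vt/C + R·V̇ + PEEP.
R·V̇ = PIP − Vt/C − PEEP = 21 − 340/37.8 − 8 = 21 − 8.995 − 8 = 4.005 cmH2O.
R = 4.005 / 0.5333 = 7.51 cmH2O·s/L.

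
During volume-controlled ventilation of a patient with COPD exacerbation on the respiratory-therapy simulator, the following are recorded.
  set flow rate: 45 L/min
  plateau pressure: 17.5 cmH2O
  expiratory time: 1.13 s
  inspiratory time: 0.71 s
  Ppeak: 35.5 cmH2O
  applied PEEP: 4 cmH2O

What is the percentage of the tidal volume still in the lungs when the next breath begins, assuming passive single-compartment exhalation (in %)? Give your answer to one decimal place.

Flow: 45 L/min ÷ 60 = 0.75 L/s.
Vt = flow × Ti = 0.75 L/s × 0.71 s × 1000 mL/L = 532.5 mL.
R = (PIP − Pplat)/V̇ = (35.5 − 17.5) / 0.75 = 18.0/0.75 = 24.0 cmH2O·s/L.
C = Vt/(Pplat − PEEP) = 532.5 / (17.5 − 4) = 532.5/13.5 = 39.444 mL/cmH2O.
τ = R × C = 24.0 × 0.03944 L/cmH2O = 0.9466 s.
Fraction remaining at end-expiration = e^(−Te/τ) = e^(−1.13/0.9466) = 0.3031 → 30.31%.

30.3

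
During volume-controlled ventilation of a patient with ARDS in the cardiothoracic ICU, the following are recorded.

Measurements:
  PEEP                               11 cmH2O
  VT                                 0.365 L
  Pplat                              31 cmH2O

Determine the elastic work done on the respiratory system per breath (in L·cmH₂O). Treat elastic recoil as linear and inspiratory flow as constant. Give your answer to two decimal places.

Elastic work ≈ ½ × (Pplat − PEEP) × Vt = 0.5 × (31 − 11) × 0.365 L = 0.5 × 20.0 × 0.365 = 3.65 L·cmH2O.

3.65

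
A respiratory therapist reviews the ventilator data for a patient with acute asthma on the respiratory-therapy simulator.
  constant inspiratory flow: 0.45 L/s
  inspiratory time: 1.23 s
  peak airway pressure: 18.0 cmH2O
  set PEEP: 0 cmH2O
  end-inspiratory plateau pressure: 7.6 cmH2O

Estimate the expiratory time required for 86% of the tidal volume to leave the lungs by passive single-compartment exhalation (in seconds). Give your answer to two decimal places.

3.31

Vt = flow × Ti = 0.45 L/s × 1.23 s × 1000 mL/L = 553.5 mL.
R = (PIP − Pplat)/V̇ = (18.0 − 7.6) / 0.45 = 10.4/0.45 = 23.111 cmH2O·s/L.
C = Vt/(Pplat − PEEP) = 553.5 / (7.6 − 0) = 553.5/7.6 = 72.829 mL/cmH2O.
τ = R × C = 23.111 × 0.07283 L/cmH2O = 1.683 s.
t = −τ·ln(1 − 0.86) = −1.683·ln(0.14) = 3.309 s.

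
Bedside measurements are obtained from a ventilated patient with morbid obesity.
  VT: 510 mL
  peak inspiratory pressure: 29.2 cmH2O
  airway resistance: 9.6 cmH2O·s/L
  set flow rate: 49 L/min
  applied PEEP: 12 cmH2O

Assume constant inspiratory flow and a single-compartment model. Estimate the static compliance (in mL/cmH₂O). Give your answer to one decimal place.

54.5

Flow: 49 L/min ÷ 60 = 0.8167 L/s.
Equation of motion (constant flow): PIP = Vt/C + R·V̇ + PEEP.
Vt/C = PIP − R·V̇ − PEEP = 29.2 − 9.6×0.8167 − 12 = 29.2 − 7.84 − 12 = 9.36 cmH2O.
C = Vt / 9.36 = 510 / 9.36 = 54.487 mL/cmH2O.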